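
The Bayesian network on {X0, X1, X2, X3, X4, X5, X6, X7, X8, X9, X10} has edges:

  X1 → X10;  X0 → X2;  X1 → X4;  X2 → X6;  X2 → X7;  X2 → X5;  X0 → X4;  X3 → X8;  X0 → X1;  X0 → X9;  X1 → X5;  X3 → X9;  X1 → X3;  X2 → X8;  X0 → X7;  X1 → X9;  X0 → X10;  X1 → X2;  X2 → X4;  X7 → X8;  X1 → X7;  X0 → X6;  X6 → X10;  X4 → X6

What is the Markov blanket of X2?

X2's parents: X0, X1.
Ch(X2) = {X4, X5, X6, X7, X8}.
For each child, the remaining parents (spouses of X2):
  X4 also has parents X0, X1.
  X5's other parent is X1.
  X6 also has parents X0, X4.
  X7's other parents are X0, X1.
  parents(X8) \ {X2} = {X3, X7}.
Taking the union gives {X0, X1, X3, X4, X5, X6, X7, X8}.

{X0, X1, X3, X4, X5, X6, X7, X8}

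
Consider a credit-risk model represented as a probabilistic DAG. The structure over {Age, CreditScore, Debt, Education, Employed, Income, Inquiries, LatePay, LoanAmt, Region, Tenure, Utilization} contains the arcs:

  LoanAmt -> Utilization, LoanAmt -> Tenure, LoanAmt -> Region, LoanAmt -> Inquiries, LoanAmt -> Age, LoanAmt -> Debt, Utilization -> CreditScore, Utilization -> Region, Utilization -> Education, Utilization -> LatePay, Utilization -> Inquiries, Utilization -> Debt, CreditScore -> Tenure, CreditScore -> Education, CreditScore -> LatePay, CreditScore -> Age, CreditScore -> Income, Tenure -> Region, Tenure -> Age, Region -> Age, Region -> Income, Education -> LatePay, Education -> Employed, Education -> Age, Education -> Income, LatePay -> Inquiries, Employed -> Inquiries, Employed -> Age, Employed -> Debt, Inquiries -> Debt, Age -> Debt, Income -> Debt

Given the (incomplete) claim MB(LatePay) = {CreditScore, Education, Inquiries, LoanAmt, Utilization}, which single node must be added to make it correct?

Recall MB(v) = parents ∪ children ∪ spouses, where spouses are the other parents of v's children.
Children of LatePay: Inquiries.
Pa(LatePay) = {CreditScore, Education, Utilization}.
Parents of each child, excluding LatePay:
  Inquiries: Employed, LoanAmt, Utilization
MB(LatePay) = {CreditScore, Education, Employed, Inquiries, LoanAmt, Utilization}.
Comparing with the claimed set, Employed is missing.

Employed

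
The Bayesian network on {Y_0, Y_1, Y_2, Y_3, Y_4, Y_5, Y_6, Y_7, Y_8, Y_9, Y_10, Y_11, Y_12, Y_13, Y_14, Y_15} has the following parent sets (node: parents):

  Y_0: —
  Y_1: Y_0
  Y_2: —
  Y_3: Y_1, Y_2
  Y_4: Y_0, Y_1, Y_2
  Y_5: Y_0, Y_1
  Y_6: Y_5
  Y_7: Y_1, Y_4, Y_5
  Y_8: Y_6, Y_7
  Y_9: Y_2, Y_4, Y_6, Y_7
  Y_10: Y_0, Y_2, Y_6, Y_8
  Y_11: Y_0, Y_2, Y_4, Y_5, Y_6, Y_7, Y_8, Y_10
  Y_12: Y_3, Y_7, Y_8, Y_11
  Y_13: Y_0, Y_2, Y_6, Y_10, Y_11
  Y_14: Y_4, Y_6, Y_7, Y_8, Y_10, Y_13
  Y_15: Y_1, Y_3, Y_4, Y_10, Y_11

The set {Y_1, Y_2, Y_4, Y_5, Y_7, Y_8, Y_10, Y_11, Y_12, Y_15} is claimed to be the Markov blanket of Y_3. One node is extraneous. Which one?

Y_5

A node's Markov blanket = Pa ∪ Ch ∪ (parents of Ch other than the node itself).
Y_3's parents: Y_1, Y_2.
Y_3 has children Y_12, Y_15.
For each child, the remaining parents (spouses of Y_3):
  Y_12: Y_7, Y_8, Y_11
  Y_15: Y_1, Y_4, Y_10, Y_11
MB(Y_3) = {Y_1, Y_2, Y_4, Y_7, Y_8, Y_10, Y_11, Y_12, Y_15}.
Y_5 is neither a parent, child, nor co-parent of Y_3, so it does not belong.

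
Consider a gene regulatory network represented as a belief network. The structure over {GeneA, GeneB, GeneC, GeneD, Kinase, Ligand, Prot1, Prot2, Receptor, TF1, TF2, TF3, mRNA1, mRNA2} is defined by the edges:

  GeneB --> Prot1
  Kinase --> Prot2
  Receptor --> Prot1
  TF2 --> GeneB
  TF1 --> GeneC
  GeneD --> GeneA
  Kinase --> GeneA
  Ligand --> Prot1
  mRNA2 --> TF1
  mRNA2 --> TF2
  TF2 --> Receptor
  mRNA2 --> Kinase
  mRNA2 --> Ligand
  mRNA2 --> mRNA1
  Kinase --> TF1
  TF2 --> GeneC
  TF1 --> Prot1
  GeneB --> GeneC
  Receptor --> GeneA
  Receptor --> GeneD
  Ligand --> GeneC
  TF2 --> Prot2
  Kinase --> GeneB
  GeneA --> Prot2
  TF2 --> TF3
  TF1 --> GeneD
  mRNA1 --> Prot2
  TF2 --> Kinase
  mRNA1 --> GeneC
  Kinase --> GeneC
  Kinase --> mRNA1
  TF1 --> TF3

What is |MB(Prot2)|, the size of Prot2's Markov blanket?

4

The Markov blanket of a node is its parents, its children, and the other parents of its children.
Children of Prot2: none.
Prot2's parents: GeneA, Kinase, TF2, mRNA1.
With no children, Prot2 has no spouses; the co-parent set is empty.
MB(Prot2) = {GeneA, Kinase, TF2, mRNA1}, which has 4 nodes.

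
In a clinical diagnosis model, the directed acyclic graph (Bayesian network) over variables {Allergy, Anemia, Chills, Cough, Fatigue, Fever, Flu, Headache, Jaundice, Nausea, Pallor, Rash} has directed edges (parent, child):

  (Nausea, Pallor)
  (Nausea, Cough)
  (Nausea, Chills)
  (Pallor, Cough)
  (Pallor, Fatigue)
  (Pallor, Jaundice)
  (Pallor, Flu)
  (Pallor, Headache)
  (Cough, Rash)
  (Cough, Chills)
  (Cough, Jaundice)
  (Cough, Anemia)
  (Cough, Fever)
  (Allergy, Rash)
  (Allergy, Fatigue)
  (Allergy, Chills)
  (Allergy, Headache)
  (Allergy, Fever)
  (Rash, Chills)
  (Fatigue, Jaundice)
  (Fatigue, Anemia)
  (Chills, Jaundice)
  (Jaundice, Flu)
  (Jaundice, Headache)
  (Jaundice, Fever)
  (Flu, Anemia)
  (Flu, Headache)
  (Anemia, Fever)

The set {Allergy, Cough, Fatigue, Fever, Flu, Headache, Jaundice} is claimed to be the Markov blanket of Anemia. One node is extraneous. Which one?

Headache

Anemia has child Fever.
Anemia's parents: Cough, Fatigue, Flu.
Co-parents of Anemia (other parents of its children):
  Fever: Allergy, Cough, Jaundice
MB(Anemia) = {Allergy, Cough, Fatigue, Fever, Flu, Jaundice}.
Headache is neither a parent, child, nor co-parent of Anemia, so it does not belong.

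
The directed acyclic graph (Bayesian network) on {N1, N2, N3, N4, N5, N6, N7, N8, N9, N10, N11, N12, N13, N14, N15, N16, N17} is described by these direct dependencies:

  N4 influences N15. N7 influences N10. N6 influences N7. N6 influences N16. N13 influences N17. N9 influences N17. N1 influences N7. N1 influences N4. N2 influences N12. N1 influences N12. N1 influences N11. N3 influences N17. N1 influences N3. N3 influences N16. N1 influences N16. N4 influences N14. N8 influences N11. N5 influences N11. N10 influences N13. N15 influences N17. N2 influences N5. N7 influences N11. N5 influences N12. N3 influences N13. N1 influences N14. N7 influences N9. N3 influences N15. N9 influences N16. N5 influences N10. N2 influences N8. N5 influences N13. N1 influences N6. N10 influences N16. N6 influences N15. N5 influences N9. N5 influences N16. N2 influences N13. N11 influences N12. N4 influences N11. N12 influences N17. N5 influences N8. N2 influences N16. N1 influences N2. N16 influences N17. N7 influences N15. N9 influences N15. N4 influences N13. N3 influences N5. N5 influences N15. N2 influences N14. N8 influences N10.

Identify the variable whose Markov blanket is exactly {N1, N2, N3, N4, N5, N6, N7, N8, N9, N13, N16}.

The target node must have every member of {N1, N2, N3, N4, N5, N6, N7, N8, N9, N13, N16} as a parent, child, or co-parent, and no others.
Parents of N10: N5, N7, N8; children: N13, N16; co-parents: N1, N2, N3, N4, N5, N6, N9.
These exactly cover the given set, so the node is N10.

N10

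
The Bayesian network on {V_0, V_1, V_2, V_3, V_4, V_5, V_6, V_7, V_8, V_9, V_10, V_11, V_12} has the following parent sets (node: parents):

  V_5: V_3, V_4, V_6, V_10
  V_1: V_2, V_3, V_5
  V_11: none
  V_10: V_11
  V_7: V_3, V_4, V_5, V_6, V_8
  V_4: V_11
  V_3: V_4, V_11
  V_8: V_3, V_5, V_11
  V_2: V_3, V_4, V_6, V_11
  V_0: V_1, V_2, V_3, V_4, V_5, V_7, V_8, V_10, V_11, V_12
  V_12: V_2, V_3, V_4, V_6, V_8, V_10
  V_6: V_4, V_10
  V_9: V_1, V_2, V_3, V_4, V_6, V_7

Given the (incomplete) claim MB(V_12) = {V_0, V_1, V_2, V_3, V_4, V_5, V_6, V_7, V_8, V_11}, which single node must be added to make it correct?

V_10

V_12's parents: V_2, V_3, V_4, V_6, V_8, V_10.
V_12's children: V_0.
For each child, the remaining parents (spouses of V_12):
  V_0's other parents are V_1, V_2, V_3, V_4, V_5, V_7, V_8, V_10, V_11.
MB(V_12) = {V_0, V_1, V_2, V_3, V_4, V_5, V_6, V_7, V_8, V_10, V_11}.
Comparing with the claimed set, V_10 is missing.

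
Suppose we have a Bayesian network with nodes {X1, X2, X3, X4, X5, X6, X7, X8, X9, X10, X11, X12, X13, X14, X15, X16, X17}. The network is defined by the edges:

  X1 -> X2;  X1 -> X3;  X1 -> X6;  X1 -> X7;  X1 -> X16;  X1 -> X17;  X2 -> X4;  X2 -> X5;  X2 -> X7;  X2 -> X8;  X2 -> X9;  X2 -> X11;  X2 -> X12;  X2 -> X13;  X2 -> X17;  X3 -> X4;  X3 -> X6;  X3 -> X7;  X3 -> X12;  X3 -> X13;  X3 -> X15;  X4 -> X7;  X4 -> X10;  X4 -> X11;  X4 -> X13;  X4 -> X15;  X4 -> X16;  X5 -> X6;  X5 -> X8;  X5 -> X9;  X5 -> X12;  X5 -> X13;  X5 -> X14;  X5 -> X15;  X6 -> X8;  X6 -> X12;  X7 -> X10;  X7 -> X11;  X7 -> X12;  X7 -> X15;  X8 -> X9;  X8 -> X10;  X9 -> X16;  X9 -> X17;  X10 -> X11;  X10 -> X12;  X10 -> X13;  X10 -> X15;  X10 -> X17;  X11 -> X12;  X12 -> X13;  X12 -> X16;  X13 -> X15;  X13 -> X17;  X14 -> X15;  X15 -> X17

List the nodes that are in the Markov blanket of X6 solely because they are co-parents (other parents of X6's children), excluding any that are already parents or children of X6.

Children of X6: X8, X12.
  X8 also has parents X2, X5.
  X12's other parents are X2, X3, X5, X7, X10, X11.
Excluding nodes already adjacent to X6 (X1, X3, X5, X8, X12), the co-parent-only contribution is {X2, X7, X10, X11}.

{X2, X7, X10, X11}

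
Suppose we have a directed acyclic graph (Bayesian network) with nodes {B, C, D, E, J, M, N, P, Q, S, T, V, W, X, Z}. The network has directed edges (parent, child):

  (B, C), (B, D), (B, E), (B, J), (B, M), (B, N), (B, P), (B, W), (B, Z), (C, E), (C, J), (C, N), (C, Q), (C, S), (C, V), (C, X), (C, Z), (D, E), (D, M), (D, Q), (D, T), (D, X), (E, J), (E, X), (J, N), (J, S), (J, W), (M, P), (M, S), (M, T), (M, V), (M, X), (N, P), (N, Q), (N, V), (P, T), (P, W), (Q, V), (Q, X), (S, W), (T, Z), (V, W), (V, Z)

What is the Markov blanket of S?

Recall MB(v) = parents ∪ children ∪ spouses, where spouses are the other parents of v's children.
Children of S: W.
Pa(S) = {C, J, M}.
Co-parents of S (other parents of its children):
  W: B, J, P, V
MB(S) = {B, C, J, M, P, V, W}.

{B, C, J, M, P, V, W}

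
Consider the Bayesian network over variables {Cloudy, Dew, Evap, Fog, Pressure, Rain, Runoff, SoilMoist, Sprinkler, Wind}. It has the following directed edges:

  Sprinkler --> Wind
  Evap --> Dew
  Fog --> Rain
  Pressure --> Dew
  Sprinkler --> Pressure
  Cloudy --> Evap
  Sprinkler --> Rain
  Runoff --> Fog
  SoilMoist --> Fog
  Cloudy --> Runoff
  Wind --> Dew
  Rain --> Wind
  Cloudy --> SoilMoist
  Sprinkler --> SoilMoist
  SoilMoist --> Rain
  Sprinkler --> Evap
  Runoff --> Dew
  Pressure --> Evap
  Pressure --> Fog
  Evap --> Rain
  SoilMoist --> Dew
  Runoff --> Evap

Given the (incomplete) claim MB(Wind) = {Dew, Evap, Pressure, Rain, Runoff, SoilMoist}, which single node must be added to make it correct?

The Markov blanket of a node is its parents, its children, and the other parents of its children.
Parents of Wind: Rain, Sprinkler.
Ch(Wind) = {Dew}.
Co-parents of Wind (other parents of its children):
  Dew: Evap, Pressure, Runoff, SoilMoist
MB(Wind) = {Dew, Evap, Pressure, Rain, Runoff, SoilMoist, Sprinkler}.
Comparing with the claimed set, Sprinkler is missing.

Sprinkler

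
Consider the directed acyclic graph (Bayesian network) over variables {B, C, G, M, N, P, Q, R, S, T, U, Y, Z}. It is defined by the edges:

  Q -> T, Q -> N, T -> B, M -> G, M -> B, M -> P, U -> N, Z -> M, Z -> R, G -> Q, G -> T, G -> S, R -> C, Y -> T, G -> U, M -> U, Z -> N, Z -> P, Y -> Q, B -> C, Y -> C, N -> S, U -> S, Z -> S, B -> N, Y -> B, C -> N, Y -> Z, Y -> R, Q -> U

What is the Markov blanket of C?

{B, N, Q, R, U, Y, Z}

C has child N.
Parents of C: B, R, Y.
For each child, the remaining parents (spouses of C):
  N also has parents B, Q, U, Z.
Taking the union gives {B, N, Q, R, U, Y, Z}.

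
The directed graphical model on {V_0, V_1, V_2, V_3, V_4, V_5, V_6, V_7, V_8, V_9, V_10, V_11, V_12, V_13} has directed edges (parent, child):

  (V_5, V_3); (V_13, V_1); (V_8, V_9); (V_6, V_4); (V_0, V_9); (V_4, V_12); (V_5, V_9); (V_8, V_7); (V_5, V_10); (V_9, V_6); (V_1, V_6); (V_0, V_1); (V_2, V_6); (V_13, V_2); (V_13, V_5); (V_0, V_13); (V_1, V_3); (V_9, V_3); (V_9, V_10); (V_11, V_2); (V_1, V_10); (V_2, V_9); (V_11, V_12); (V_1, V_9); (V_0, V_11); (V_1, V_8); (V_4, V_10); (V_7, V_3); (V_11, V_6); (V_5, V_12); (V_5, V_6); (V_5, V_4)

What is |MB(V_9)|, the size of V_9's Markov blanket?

V_9's children: V_3, V_6, V_10.
Pa(V_9) = {V_0, V_1, V_2, V_5, V_8}.
For each child, the remaining parents (spouses of V_9):
  V_6's other parents are V_1, V_2, V_5, V_11.
  parents(V_3) \ {V_9} = {V_1, V_5, V_7}.
  parents(V_10) \ {V_9} = {V_1, V_4, V_5}.
MB(V_9) = {V_0, V_1, V_2, V_3, V_4, V_5, V_6, V_7, V_8, V_10, V_11}, which has 11 nodes.

11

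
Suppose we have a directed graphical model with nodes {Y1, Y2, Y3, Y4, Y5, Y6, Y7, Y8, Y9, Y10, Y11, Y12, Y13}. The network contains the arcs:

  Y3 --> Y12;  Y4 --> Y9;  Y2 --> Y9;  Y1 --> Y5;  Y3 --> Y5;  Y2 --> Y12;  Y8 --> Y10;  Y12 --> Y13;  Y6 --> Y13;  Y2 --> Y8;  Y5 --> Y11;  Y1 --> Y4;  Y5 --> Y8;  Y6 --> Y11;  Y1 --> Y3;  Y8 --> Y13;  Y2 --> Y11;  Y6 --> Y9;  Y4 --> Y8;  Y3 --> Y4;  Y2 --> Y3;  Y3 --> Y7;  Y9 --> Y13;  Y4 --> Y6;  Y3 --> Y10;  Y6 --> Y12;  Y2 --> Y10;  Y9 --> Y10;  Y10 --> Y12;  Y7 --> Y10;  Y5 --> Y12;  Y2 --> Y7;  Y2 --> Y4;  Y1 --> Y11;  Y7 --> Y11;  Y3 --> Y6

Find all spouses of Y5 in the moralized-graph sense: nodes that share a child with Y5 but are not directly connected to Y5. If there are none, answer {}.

{Y2, Y4, Y6, Y7, Y10}

Children of Y5: Y8, Y11, Y12.
  Y8: Y2, Y4
  Y11: Y1, Y2, Y6, Y7
  Y12: Y2, Y3, Y6, Y10
Excluding nodes already adjacent to Y5 (Y1, Y3, Y8, Y11, Y12), the co-parent-only contribution is {Y2, Y4, Y6, Y7, Y10}.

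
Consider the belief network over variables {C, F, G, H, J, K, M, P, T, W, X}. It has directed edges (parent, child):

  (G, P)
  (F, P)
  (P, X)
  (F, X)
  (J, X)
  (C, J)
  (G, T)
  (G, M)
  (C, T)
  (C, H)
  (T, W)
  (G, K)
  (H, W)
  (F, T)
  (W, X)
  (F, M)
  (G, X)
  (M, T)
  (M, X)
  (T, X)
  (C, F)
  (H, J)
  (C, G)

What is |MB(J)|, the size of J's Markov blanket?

J has child X.
Pa(J) = {C, H}.
For each child, the remaining parents (spouses of J):
  X's other parents are F, G, M, P, T, W.
MB(J) = {C, F, G, H, M, P, T, W, X}, which has 9 nodes.

9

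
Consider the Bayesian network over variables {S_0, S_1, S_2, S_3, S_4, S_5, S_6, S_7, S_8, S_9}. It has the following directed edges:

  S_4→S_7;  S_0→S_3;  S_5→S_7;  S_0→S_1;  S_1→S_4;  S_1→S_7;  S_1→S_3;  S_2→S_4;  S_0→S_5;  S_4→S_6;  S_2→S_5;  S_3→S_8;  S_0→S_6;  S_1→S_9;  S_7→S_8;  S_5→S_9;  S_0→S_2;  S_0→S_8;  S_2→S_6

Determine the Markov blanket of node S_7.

S_7 has child S_8.
S_7's parents: S_1, S_4, S_5.
Co-parents of S_7 (other parents of its children):
  S_8: S_0, S_3
So the Markov blanket of S_7 is {S_0, S_1, S_3, S_4, S_5, S_8}.

{S_0, S_1, S_3, S_4, S_5, S_8}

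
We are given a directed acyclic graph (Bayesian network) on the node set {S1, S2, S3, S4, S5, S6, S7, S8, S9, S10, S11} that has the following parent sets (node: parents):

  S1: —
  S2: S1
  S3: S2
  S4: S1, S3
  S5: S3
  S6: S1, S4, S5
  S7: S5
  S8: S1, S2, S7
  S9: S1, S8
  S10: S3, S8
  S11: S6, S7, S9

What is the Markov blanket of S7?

{S1, S2, S5, S6, S8, S9, S11}

By definition, MB(S7) is built from S7's parents, S7's children, and the co-parents of S7.
S7 has parent S5.
S7's children: S8, S11.
Other parents of S7's children:
  S8's other parents are S1, S2.
  S11 also has parents S6, S9.
Taking the union gives {S1, S2, S5, S6, S8, S9, S11}.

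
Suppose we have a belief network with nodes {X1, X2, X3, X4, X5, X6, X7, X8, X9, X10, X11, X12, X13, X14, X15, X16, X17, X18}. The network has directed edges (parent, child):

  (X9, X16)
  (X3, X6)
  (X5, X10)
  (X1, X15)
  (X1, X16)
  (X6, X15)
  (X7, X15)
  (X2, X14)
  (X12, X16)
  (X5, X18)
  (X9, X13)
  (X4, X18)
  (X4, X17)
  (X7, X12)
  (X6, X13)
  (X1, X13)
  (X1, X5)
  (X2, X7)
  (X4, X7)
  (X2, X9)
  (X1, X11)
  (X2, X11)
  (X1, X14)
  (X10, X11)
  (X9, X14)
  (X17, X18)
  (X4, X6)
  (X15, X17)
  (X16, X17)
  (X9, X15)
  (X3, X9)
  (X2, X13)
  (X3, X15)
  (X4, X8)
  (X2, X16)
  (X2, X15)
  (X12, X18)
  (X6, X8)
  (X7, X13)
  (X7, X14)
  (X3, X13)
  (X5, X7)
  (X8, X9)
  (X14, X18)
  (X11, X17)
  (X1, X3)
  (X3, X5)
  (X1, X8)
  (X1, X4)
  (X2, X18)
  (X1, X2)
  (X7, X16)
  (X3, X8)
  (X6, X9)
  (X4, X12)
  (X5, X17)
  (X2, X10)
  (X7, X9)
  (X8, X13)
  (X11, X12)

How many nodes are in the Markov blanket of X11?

X11 has parents X1, X2, X10.
Ch(X11) = {X12, X17}.
Parents of each child, excluding X11:
  X12: X4, X7
  X17: X4, X5, X15, X16
MB(X11) = {X1, X2, X4, X5, X7, X10, X12, X15, X16, X17}, which has 10 nodes.

10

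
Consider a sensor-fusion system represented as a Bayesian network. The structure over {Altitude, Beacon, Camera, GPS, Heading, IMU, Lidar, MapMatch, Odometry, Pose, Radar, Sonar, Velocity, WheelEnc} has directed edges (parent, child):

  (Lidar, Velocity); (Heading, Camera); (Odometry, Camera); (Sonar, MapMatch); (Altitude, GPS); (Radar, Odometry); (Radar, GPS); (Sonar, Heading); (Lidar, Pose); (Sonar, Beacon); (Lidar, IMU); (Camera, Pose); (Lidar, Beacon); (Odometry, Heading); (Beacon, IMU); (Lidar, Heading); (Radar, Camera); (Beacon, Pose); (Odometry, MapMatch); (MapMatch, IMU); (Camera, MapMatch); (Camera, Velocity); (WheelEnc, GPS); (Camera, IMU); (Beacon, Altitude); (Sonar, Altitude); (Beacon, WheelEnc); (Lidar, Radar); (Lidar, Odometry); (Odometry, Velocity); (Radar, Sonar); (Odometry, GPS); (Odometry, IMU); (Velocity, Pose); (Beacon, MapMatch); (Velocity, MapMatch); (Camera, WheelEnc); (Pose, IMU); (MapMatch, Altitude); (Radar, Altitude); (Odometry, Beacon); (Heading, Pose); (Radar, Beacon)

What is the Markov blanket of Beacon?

By definition, MB(Beacon) is built from Beacon's parents, Beacon's children, and the co-parents of Beacon.
Beacon's parents: Lidar, Odometry, Radar, Sonar.
Children of Beacon: Altitude, IMU, MapMatch, Pose, WheelEnc.
Other parents of Beacon's children:
  Pose: Camera, Heading, Lidar, Velocity
  MapMatch: Camera, Odometry, Sonar, Velocity
  WheelEnc: Camera
  Altitude: MapMatch, Radar, Sonar
  IMU: Camera, Lidar, MapMatch, Odometry, Pose
Union: {Lidar, Odometry, Radar, Sonar} ∪ {Altitude, IMU, MapMatch, Pose, WheelEnc} ∪ {Camera, Heading, Lidar, MapMatch, Odometry, Pose, Radar, Sonar, Velocity} = {Altitude, Camera, Heading, IMU, Lidar, MapMatch, Odometry, Pose, Radar, Sonar, Velocity, WheelEnc}.

{Altitude, Camera, Heading, IMU, Lidar, MapMatch, Odometry, Pose, Radar, Sonar, Velocity, WheelEnc}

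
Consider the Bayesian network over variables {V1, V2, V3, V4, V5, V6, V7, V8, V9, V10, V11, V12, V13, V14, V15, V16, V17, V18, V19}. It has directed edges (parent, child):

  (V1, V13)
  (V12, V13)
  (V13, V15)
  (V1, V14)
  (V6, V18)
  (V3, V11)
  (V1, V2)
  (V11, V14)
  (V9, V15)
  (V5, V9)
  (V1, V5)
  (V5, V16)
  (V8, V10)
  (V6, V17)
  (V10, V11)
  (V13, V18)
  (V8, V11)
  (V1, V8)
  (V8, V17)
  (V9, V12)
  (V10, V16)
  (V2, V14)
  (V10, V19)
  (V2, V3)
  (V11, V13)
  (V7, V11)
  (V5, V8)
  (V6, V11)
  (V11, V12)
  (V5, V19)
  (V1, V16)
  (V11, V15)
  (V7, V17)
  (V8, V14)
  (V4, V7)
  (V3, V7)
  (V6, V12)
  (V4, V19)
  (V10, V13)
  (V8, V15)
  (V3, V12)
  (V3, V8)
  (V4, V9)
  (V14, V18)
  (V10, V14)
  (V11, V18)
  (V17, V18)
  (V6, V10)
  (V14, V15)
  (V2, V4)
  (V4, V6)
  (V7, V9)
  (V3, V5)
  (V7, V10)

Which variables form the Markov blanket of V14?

The Markov blanket of a node is its parents, its children, and the other parents of its children.
V14 has parents V1, V2, V8, V10, V11.
V14 has children V15, V18.
Other parents of V14's children:
  V15: V8, V9, V11, V13
  V18: V6, V11, V13, V17
Taking the union gives {V1, V2, V6, V8, V9, V10, V11, V13, V15, V17, V18}.

{V1, V2, V6, V8, V9, V10, V11, V13, V15, V17, V18}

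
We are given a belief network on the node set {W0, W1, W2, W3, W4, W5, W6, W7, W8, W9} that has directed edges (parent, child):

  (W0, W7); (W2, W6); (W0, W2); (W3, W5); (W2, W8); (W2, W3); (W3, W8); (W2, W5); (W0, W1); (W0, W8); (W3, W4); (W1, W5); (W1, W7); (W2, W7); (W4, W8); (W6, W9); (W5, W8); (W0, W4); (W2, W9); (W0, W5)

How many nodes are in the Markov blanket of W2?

9

The Markov blanket of a node is its parents, its children, and the other parents of its children.
Parents of W2: W0.
Ch(W2) = {W3, W5, W6, W7, W8, W9}.
For each child, the remaining parents (spouses of W2):
  W3: no additional parents.
  parents(W5) \ {W2} = {W0, W1, W3}.
  W6 has no other parent.
  parents(W7) \ {W2} = {W0, W1}.
  W8 also has parents W0, W3, W4, W5.
  W9 also has parent W6.
MB(W2) = {W0, W1, W3, W4, W5, W6, W7, W8, W9}, which has 9 nodes.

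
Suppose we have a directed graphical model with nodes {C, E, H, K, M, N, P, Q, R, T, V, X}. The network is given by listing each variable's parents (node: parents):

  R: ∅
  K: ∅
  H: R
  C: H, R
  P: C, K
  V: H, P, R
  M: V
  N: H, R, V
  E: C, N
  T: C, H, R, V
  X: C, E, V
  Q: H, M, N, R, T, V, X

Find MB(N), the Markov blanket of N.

By definition, MB(N) is built from N's parents, N's children, and the co-parents of N.
Pa(N) = {H, R, V}.
Children of N: E, Q.
Co-parents of N (other parents of its children):
  parents(E) \ {N} = {C}.
  parents(Q) \ {N} = {H, M, R, T, V, X}.
MB(N) = {C, E, H, M, Q, R, T, V, X}.

{C, E, H, M, Q, R, T, V, X}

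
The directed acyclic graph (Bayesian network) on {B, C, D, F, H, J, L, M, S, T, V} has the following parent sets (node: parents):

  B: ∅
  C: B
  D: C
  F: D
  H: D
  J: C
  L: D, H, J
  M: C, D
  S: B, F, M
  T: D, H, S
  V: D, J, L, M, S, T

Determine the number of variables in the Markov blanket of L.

A node's Markov blanket = Pa ∪ Ch ∪ (parents of Ch other than the node itself).
L has parents D, H, J.
L has child V.
Co-parents of L (other parents of its children):
  V also has parents D, J, M, S, T.
MB(L) = {D, H, J, M, S, T, V}, which has 7 nodes.

7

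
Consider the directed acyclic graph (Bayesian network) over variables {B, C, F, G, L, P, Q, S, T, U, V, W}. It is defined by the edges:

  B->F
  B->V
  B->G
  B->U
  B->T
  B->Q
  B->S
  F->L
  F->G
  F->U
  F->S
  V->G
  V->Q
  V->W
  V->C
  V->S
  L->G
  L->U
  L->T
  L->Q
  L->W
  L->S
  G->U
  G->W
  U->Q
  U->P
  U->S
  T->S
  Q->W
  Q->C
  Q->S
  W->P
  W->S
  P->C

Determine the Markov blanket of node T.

{B, F, L, Q, S, U, V, W}

T's parents: B, L.
Ch(T) = {S}.
Parents of each child, excluding T:
  S also has parents B, F, L, Q, U, V, W.
So the Markov blanket of T is {B, F, L, Q, S, U, V, W}.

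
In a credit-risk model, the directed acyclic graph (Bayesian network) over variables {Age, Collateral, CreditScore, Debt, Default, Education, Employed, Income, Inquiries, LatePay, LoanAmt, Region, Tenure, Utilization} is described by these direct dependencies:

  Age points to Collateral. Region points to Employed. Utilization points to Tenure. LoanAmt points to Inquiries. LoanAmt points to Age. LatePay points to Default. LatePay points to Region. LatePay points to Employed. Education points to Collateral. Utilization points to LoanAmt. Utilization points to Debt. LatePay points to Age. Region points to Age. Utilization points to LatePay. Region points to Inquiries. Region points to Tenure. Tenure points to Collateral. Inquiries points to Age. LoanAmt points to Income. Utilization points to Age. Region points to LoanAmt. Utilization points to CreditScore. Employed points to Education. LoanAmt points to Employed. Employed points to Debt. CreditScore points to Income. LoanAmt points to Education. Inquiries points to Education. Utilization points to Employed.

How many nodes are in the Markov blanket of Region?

Region's parents: LatePay.
Region has children Age, Employed, Inquiries, LoanAmt, Tenure.
Co-parents of Region (other parents of its children):
  parents(LoanAmt) \ {Region} = {Utilization}.
  parents(Employed) \ {Region} = {LatePay, LoanAmt, Utilization}.
  Tenure's other parent is Utilization.
  parents(Inquiries) \ {Region} = {LoanAmt}.
  parents(Age) \ {Region} = {Inquiries, LatePay, LoanAmt, Utilization}.
MB(Region) = {Age, Employed, Inquiries, LatePay, LoanAmt, Tenure, Utilization}, which has 7 nodes.

7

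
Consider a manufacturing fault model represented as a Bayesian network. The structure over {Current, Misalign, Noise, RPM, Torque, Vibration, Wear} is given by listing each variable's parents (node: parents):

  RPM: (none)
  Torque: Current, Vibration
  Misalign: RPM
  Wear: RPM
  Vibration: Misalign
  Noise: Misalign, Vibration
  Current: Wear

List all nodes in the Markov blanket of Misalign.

A node's Markov blanket = Pa ∪ Ch ∪ (parents of Ch other than the node itself).
Misalign has children Noise, Vibration.
Misalign has parent RPM.
Co-parents of Misalign (other parents of its children):
  Vibration: —
  Noise: Vibration
So the Markov blanket of Misalign is {Noise, RPM, Vibration}.

{Noise, RPM, Vibration}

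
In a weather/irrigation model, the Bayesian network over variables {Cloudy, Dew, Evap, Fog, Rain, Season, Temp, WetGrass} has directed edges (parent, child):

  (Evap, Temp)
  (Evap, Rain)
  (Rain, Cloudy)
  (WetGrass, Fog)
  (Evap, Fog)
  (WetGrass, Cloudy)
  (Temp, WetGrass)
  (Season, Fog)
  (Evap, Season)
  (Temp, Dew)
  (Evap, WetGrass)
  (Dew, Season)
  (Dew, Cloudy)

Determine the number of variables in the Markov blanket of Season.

4

Season has parents Dew, Evap.
Children of Season: Fog.
For each child, the remaining parents (spouses of Season):
  Fog: Evap, WetGrass
MB(Season) = {Dew, Evap, Fog, WetGrass}, which has 4 nodes.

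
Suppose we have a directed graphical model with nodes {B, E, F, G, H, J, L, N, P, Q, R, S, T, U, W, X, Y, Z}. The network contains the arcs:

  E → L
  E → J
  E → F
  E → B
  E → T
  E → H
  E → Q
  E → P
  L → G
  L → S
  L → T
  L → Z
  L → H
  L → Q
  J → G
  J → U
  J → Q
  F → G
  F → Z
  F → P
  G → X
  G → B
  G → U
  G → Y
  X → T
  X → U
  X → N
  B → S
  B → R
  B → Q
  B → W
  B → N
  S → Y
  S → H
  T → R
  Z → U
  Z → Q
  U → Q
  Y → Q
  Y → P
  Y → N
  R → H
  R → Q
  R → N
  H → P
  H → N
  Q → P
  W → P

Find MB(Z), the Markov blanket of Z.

{B, E, F, G, J, L, Q, R, U, X, Y}

The Markov blanket of a node is its parents, its children, and the other parents of its children.
Children of Z: Q, U.
Pa(Z) = {F, L}.
For each child, the remaining parents (spouses of Z):
  U also has parents G, J, X.
  Q's other parents are B, E, J, L, R, U, Y.
Taking the union gives {B, E, F, G, J, L, Q, R, U, X, Y}.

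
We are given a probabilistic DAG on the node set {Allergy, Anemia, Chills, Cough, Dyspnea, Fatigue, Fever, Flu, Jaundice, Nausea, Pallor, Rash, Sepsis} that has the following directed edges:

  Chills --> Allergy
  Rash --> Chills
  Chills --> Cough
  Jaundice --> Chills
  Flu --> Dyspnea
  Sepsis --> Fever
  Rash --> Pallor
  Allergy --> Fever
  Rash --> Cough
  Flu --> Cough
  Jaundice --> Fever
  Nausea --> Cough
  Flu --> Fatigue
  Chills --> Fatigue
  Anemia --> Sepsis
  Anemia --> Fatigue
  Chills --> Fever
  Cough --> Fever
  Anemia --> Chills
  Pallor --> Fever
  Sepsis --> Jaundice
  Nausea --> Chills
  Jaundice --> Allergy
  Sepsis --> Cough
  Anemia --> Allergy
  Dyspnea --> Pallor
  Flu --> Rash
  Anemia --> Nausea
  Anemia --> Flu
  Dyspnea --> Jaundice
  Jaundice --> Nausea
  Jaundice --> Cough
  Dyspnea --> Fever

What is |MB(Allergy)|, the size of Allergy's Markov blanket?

Parents of Allergy: Anemia, Chills, Jaundice.
Allergy has child Fever.
Other parents of Allergy's children:
  parents(Fever) \ {Allergy} = {Chills, Cough, Dyspnea, Jaundice, Pallor, Sepsis}.
MB(Allergy) = {Anemia, Chills, Cough, Dyspnea, Fever, Jaundice, Pallor, Sepsis}, which has 8 nodes.

8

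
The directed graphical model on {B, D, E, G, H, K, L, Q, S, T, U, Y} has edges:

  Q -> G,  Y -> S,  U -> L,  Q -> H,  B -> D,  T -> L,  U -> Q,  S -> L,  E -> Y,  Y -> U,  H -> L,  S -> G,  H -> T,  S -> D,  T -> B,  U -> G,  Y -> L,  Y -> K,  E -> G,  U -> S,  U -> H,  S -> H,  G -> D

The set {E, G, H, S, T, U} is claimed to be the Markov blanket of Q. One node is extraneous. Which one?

T

By definition, MB(Q) is built from Q's parents, Q's children, and the co-parents of Q.
Parents of Q: U.
Q's children: G, H.
For each child, the remaining parents (spouses of Q):
  G also has parents E, S, U.
  H's other parents are S, U.
MB(Q) = {E, G, H, S, U}.
T is neither a parent, child, nor co-parent of Q, so it does not belong.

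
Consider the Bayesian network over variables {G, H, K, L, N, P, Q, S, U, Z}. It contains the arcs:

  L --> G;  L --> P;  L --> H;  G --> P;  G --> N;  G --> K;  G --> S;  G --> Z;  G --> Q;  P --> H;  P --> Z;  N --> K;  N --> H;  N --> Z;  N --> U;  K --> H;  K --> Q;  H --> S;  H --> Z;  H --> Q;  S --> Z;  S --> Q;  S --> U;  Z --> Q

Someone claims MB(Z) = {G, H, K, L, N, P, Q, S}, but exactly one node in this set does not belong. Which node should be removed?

L

Recall MB(v) = parents ∪ children ∪ spouses, where spouses are the other parents of v's children.
Z's parents: G, H, N, P, S.
Z has child Q.
Co-parents of Z (other parents of its children):
  Q also has parents G, H, K, S.
MB(Z) = {G, H, K, N, P, Q, S}.
L is neither a parent, child, nor co-parent of Z, so it does not belong.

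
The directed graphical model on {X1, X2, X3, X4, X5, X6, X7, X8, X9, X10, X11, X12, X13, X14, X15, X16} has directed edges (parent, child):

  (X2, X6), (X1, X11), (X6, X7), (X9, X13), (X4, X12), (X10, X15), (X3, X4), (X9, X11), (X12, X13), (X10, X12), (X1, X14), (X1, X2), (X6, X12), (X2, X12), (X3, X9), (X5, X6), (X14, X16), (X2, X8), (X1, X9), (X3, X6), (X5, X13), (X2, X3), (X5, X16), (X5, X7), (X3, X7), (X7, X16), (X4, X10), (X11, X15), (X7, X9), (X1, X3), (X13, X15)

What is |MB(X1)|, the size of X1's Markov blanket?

The Markov blanket of a node is its parents, its children, and the other parents of its children.
Parents of X1: none.
Children of X1: X2, X3, X9, X11, X14.
Parents of each child, excluding X1:
  X2: no additional parents.
  X3's other parent is X2.
  X9 also has parents X3, X7.
  X11 also has parent X9.
  X14 has no other parent.
MB(X1) = {X2, X3, X7, X9, X11, X14}, which has 6 nodes.

6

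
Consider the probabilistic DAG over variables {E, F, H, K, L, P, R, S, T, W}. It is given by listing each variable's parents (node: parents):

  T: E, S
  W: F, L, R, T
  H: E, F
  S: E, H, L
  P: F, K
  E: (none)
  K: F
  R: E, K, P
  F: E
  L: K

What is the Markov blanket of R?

{E, F, K, L, P, T, W}

A node's Markov blanket = Pa ∪ Ch ∪ (parents of Ch other than the node itself).
Parents of R: E, K, P.
R's children: W.
For each child, the remaining parents (spouses of R):
  W also has parents F, L, T.
Taking the union gives {E, F, K, L, P, T, W}.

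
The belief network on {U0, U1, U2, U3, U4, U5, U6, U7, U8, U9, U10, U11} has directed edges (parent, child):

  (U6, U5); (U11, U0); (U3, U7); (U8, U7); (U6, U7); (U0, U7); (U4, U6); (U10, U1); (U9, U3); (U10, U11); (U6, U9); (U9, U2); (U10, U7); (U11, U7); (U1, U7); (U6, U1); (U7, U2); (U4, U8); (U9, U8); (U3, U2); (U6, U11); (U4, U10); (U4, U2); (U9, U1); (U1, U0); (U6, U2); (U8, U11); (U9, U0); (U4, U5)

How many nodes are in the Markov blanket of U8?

U8's parents: U4, U9.
Ch(U8) = {U7, U11}.
For each child, the remaining parents (spouses of U8):
  U11: U6, U10
  U7: U0, U1, U3, U6, U10, U11
MB(U8) = {U0, U1, U3, U4, U6, U7, U9, U10, U11}, which has 9 nodes.

9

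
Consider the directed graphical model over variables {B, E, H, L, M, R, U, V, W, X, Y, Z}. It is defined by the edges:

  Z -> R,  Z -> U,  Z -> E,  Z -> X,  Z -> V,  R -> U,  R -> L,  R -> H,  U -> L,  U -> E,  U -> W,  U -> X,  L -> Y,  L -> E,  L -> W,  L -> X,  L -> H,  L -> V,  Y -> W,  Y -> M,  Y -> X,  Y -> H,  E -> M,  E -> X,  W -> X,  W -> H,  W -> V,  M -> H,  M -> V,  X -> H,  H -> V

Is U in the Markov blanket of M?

No

A node's Markov blanket = Pa ∪ Ch ∪ (parents of Ch other than the node itself).
M has parents E, Y.
Children of M: H, V.
Co-parents of M (other parents of its children):
  H's other parents are L, R, W, X, Y.
  V's other parents are H, L, W, Z.
MB(M) = {E, H, L, R, V, W, X, Y, Z}; U is not in this set.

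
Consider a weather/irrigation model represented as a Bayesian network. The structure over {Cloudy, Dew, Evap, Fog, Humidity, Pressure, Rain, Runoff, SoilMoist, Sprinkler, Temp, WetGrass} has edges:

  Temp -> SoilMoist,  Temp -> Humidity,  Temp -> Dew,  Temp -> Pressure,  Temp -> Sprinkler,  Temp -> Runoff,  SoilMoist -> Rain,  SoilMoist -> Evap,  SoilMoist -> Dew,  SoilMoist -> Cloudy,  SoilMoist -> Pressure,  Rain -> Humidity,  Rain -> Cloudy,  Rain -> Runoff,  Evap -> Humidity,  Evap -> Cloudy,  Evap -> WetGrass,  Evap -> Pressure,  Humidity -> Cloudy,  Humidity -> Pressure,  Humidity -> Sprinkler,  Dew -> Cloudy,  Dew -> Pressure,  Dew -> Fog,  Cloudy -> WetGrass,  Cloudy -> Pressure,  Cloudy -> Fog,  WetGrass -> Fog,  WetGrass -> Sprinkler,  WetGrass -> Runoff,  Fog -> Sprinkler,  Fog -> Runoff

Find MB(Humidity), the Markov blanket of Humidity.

Recall MB(v) = parents ∪ children ∪ spouses, where spouses are the other parents of v's children.
Pa(Humidity) = {Evap, Rain, Temp}.
Humidity's children: Cloudy, Pressure, Sprinkler.
Other parents of Humidity's children:
  Cloudy also has parents Dew, Evap, Rain, SoilMoist.
  Pressure's other parents are Cloudy, Dew, Evap, SoilMoist, Temp.
  Sprinkler also has parents Fog, Temp, WetGrass.
So the Markov blanket of Humidity is {Cloudy, Dew, Evap, Fog, Pressure, Rain, SoilMoist, Sprinkler, Temp, WetGrass}.

{Cloudy, Dew, Evap, Fog, Pressure, Rain, SoilMoist, Sprinkler, Temp, WetGrass}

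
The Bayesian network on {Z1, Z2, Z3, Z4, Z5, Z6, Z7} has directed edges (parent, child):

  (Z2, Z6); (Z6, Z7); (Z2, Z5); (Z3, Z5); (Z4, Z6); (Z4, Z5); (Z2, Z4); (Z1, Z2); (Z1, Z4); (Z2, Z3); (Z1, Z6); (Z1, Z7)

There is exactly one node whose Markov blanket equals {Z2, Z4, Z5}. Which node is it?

The target node must have every member of {Z2, Z4, Z5} as a parent, child, or co-parent, and no others.
Parents of Z3: Z2; children: Z5; co-parents: Z2, Z4.
These exactly cover the given set, so the node is Z3.

Z3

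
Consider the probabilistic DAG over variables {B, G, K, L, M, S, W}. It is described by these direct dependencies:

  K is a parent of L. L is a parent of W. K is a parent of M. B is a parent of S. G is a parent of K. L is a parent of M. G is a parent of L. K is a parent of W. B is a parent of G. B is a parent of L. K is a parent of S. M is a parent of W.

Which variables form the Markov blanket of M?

A node's Markov blanket = Pa ∪ Ch ∪ (parents of Ch other than the node itself).
M has parents K, L.
M's children: W.
Parents of each child, excluding M:
  W also has parents K, L.
Union: {K, L} ∪ {W} ∪ {K, L} = {K, L, W}.

{K, L, W}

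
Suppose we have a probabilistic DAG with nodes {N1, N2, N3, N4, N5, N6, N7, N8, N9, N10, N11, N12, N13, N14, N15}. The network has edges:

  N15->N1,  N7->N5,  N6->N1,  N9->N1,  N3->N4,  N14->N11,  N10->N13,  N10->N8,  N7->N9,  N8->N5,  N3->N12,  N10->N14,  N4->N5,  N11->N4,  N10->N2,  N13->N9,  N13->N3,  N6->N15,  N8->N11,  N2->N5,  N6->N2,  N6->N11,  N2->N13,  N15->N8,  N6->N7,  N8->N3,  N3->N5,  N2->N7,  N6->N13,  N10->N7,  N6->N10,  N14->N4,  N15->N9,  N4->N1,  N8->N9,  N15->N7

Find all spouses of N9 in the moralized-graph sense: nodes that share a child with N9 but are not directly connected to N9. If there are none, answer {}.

Children of N9: N1.
  N1: N4, N6, N15
Excluding nodes already adjacent to N9 (N1, N7, N8, N13, N15), the co-parent-only contribution is {N4, N6}.

{N4, N6}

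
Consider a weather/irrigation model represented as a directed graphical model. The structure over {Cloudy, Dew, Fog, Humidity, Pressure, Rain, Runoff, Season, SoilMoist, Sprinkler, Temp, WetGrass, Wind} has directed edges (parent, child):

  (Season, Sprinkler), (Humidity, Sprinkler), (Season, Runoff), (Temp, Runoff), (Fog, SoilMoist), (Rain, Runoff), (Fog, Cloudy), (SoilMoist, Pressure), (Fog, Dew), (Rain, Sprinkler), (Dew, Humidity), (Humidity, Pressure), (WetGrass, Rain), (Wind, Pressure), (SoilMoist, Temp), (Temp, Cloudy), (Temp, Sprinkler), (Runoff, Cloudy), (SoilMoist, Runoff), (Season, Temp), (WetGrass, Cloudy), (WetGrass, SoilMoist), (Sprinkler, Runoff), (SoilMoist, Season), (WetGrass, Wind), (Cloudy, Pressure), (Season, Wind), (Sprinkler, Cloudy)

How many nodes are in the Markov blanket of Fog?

7

Ch(Fog) = {Cloudy, Dew, SoilMoist}.
Fog's parents: none.
Parents of each child, excluding Fog:
  SoilMoist's other parent is WetGrass.
  Dew has no other parent.
  Cloudy's other parents are Runoff, Sprinkler, Temp, WetGrass.
MB(Fog) = {Cloudy, Dew, Runoff, SoilMoist, Sprinkler, Temp, WetGrass}, which has 7 nodes.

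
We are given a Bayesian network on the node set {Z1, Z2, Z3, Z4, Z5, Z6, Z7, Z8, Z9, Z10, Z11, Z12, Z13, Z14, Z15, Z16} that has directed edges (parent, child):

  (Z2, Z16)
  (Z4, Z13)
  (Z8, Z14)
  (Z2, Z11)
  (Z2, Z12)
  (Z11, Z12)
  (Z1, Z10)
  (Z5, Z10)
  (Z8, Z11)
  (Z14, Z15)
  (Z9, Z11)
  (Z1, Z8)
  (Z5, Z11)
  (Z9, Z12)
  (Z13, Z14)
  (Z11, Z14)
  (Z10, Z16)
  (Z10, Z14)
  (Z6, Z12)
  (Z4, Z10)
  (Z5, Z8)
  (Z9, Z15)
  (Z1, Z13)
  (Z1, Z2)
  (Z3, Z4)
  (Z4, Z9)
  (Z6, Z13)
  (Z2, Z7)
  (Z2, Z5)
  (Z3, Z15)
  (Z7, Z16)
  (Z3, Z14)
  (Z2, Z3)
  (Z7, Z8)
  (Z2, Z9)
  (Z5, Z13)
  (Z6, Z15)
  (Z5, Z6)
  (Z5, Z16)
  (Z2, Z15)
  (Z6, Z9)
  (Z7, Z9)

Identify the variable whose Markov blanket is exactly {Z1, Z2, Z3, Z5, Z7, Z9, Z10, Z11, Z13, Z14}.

Z8

The target node must have every member of {Z1, Z2, Z3, Z5, Z7, Z9, Z10, Z11, Z13, Z14} as a parent, child, or co-parent, and no others.
Parents of Z8: Z1, Z5, Z7; children: Z11, Z14; co-parents: Z2, Z3, Z5, Z9, Z10, Z11, Z13.
These exactly cover the given set, so the node is Z8.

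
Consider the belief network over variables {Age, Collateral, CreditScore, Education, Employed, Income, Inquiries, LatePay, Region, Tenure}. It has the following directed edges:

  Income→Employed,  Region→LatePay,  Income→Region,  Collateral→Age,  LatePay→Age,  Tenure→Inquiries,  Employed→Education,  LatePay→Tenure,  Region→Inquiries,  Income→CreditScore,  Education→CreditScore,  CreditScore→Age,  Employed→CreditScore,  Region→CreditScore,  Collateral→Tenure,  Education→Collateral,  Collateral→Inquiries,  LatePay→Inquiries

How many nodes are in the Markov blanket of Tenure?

4

Parents of Tenure: Collateral, LatePay.
Tenure's children: Inquiries.
Other parents of Tenure's children:
  Inquiries: Collateral, LatePay, Region
MB(Tenure) = {Collateral, Inquiries, LatePay, Region}, which has 4 nodes.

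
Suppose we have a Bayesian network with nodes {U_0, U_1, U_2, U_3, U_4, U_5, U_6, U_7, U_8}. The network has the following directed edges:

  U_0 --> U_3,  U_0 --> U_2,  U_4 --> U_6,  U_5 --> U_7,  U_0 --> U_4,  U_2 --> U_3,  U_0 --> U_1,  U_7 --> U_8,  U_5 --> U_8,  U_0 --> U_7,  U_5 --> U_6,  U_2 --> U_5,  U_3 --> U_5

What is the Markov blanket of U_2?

{U_0, U_3, U_5}

Recall MB(v) = parents ∪ children ∪ spouses, where spouses are the other parents of v's children.
Children of U_2: U_3, U_5.
Parents of U_2: U_0.
Parents of each child, excluding U_2:
  U_3's other parent is U_0.
  U_5 also has parent U_3.
Taking the union gives {U_0, U_3, U_5}.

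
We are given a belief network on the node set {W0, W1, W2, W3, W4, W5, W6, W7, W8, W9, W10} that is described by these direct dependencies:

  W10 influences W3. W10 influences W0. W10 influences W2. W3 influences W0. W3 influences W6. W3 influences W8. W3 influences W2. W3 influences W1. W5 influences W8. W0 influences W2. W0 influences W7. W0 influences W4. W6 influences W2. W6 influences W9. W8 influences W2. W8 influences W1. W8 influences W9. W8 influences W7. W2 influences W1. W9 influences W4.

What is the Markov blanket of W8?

{W0, W1, W2, W3, W5, W6, W7, W9, W10}

Children of W8: W1, W2, W7, W9.
Pa(W8) = {W3, W5}.
Other parents of W8's children:
  parents(W2) \ {W8} = {W0, W3, W6, W10}.
  W1 also has parents W2, W3.
  W9's other parent is W6.
  W7 also has parent W0.
MB(W8) = {W0, W1, W2, W3, W5, W6, W7, W9, W10}.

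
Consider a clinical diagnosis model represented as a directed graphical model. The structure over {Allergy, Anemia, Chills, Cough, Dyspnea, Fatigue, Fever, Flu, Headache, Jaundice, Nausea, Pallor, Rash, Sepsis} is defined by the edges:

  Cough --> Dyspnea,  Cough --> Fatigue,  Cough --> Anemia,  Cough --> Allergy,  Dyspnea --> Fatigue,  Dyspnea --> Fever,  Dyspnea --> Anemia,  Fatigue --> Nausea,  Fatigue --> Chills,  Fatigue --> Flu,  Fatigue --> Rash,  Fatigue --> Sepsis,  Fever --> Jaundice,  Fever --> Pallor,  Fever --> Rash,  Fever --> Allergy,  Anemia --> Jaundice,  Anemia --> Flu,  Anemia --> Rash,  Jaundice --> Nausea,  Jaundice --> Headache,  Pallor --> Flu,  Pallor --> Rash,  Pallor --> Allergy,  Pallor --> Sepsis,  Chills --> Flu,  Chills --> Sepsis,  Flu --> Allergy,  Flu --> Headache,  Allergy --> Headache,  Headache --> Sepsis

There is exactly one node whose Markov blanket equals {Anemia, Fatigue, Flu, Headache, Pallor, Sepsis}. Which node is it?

Chills

The target node must have every member of {Anemia, Fatigue, Flu, Headache, Pallor, Sepsis} as a parent, child, or co-parent, and no others.
Parents of Chills: Fatigue; children: Flu, Sepsis; co-parents: Anemia, Fatigue, Headache, Pallor.
These exactly cover the given set, so the node is Chills.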